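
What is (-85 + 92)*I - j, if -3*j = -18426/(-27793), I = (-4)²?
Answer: 3118958/27793 ≈ 112.22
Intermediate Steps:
I = 16
j = -6142/27793 (j = -(-6142)/(-27793) = -(-6142)*(-1)/27793 = -⅓*18426/27793 = -6142/27793 ≈ -0.22099)
(-85 + 92)*I - j = (-85 + 92)*16 - 1*(-6142/27793) = 7*16 + 6142/27793 = 112 + 6142/27793 = 3118958/27793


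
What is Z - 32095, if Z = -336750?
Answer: -368845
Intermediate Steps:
Z - 32095 = -336750 - 32095 = -368845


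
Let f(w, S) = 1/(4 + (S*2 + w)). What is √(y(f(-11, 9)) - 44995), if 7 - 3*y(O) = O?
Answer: I*√48997047/33 ≈ 212.11*I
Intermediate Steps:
f(w, S) = 1/(4 + w + 2*S) (f(w, S) = 1/(4 + (2*S + w)) = 1/(4 + (w + 2*S)) = 1/(4 + w + 2*S))
y(O) = 7/3 - O/3
√(y(f(-11, 9)) - 44995) = √((7/3 - 1/(3*(4 - 11 + 2*9))) - 44995) = √((7/3 - 1/(3*(4 - 11 + 18))) - 44995) = √((7/3 - ⅓/11) - 44995) = √((7/3 - ⅓*1/11) - 44995) = √((7/3 - 1/33) - 44995) = √(76/33 - 44995) = √(-1484759/33) = I*√48997047/33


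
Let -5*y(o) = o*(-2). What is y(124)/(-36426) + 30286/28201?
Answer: 2754497666/2568124065 ≈ 1.0726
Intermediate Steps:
y(o) = 2*o/5 (y(o) = -o*(-2)/5 = -(-2)*o/5 = 2*o/5)
y(124)/(-36426) + 30286/28201 = ((2/5)*124)/(-36426) + 30286/28201 = (248/5)*(-1/36426) + 30286*(1/28201) = -124/91065 + 30286/28201 = 2754497666/2568124065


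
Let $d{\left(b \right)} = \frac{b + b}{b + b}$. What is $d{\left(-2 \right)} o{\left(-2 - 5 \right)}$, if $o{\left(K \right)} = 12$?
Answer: $12$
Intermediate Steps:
$d{\left(b \right)} = 1$ ($d{\left(b \right)} = \frac{2 b}{2 b} = 2 b \frac{1}{2 b} = 1$)
$d{\left(-2 \right)} o{\left(-2 - 5 \right)} = 1 \cdot 12 = 12$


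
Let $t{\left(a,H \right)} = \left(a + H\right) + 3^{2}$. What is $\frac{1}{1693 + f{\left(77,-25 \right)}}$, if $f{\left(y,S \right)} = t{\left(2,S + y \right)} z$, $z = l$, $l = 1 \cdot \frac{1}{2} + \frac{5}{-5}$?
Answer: $\frac{2}{3323} \approx 0.00060187$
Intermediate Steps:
$t{\left(a,H \right)} = 9 + H + a$ ($t{\left(a,H \right)} = \left(H + a\right) + 9 = 9 + H + a$)
$l = - \frac{1}{2}$ ($l = 1 \cdot \frac{1}{2} + 5 \left(- \frac{1}{5}\right) = \frac{1}{2} - 1 = - \frac{1}{2} \approx -0.5$)
$z = - \frac{1}{2} \approx -0.5$
$f{\left(y,S \right)} = - \frac{11}{2} - \frac{S}{2} - \frac{y}{2}$ ($f{\left(y,S \right)} = \left(9 + \left(S + y\right) + 2\right) \left(- \frac{1}{2}\right) = \left(11 + S + y\right) \left(- \frac{1}{2}\right) = - \frac{11}{2} - \frac{S}{2} - \frac{y}{2}$)
$\frac{1}{1693 + f{\left(77,-25 \right)}} = \frac{1}{1693 - \frac{63}{2}} = \frac{1}{\frac{3323}{2}} = \frac{2}{3323}$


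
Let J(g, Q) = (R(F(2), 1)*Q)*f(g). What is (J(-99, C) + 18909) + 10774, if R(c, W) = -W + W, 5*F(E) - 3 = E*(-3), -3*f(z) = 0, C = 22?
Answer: 29683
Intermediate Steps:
f(z) = 0 (f(z) = -⅓*0 = 0)
F(E) = ⅗ - 3*E/5 (F(E) = ⅗ + (E*(-3))/5 = ⅗ + (-3*E)/5 = ⅗ - 3*E/5)
R(c, W) = 0
J(g, Q) = 0 (J(g, Q) = (0*Q)*0 = 0*0 = 0)
(J(-99, C) + 18909) + 10774 = (0 + 18909) + 10774 = 18909 + 10774 = 29683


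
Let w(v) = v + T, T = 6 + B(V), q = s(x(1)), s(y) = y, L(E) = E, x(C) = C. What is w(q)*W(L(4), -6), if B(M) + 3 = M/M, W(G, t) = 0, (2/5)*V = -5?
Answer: 0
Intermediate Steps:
V = -25/2 (V = (5/2)*(-5) = -25/2 ≈ -12.500)
B(M) = -2 (B(M) = -3 + M/M = -3 + 1 = -2)
q = 1
T = 4 (T = 6 - 2 = 4)
w(v) = 4 + v (w(v) = v + 4 = 4 + v)
w(q)*W(L(4), -6) = (4 + 1)*0 = 5*0 = 0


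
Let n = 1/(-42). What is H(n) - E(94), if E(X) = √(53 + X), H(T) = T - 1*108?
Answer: -4537/42 - 7*√3 ≈ -120.15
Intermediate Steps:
n = -1/42 ≈ -0.023810
H(T) = -108 + T (H(T) = T - 108 = -108 + T)
H(n) - E(94) = (-108 - 1/42) - √(53 + 94) = -4537/42 - √147 = -4537/42 - 7*√3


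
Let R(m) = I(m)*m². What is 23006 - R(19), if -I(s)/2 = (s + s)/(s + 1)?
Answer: 121889/5 ≈ 24378.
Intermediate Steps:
I(s) = -4*s/(1 + s) (I(s) = -2*(s + s)/(s + 1) = -2*2*s/(1 + s) = -4*s/(1 + s))
R(m) = -4*m³/(1 + m) (R(m) = (-4*m/(1 + m))*m² = -4*m³/(1 + m))
23006 - R(19) = 23006 - (-4)*19³/(1 + 19) = 23006 - (-4)*6859/20 = 23006 - 1*(-6859/5) = 23006 + 6859/5 = 121889/5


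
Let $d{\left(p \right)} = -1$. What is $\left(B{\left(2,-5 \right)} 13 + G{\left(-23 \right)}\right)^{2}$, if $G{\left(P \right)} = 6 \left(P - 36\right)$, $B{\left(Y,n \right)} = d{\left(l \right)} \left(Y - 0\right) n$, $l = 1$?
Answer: $50176$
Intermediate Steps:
$B{\left(Y,n \right)} = - Y n$ ($B{\left(Y,n \right)} = - (Y - 0) n = - (Y + 0) n = - Y n$)
$G{\left(P \right)} = -216 + 6 P$ ($G{\left(P \right)} = 6 \left(-36 + P\right) = -216 + 6 P$)
$\left(B{\left(2,-5 \right)} 13 + G{\left(-23 \right)}\right)^{2} = \left(\left(-1\right) 2 \left(-5\right) 13 + \left(-216 + 6 \left(-23\right)\right)\right)^{2} = \left(10 \cdot 13 - 354\right)^{2} = \left(130 - 354\right)^{2} = \left(-224\right)^{2} = 50176$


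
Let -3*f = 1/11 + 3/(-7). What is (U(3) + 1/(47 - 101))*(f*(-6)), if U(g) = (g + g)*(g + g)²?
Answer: -303238/2079 ≈ -145.86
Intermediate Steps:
f = 26/231 (f = -(1/11 + 3/(-7))/3 = -(1*(1/11) + 3*(-⅐))/3 = -(1/11 - 3/7)/3 = -⅓*(-26/77) = 26/231 ≈ 0.11255)
U(g) = 8*g³ (U(g) = (2*g)*(2*g)² = (2*g)*(4*g²) = 8*g³)
(U(3) + 1/(47 - 101))*(f*(-6)) = (8*3³ + 1/(47 - 101))*((26/231)*(-6)) = (8*27 + 1/(-54))*(-52/77) = (216 - 1/54)*(-52/77) = (11663/54)*(-52/77) = -303238/2079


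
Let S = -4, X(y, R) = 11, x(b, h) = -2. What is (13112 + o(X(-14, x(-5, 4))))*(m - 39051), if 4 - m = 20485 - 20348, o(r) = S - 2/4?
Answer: -513604280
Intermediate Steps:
o(r) = -9/2 (o(r) = -4 - 2/4 = -4 + (¼)*(-2) = -4 - ½ = -9/2)
m = -133 (m = 4 - (20485 - 20348) = 4 - 1*137 = 4 - 137 = -133)
(13112 + o(X(-14, x(-5, 4))))*(m - 39051) = (13112 - 9/2)*(-133 - 39051) = (26215/2)*(-39184) = -513604280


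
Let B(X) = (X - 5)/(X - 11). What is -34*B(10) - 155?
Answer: 15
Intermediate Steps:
B(X) = (-5 + X)/(-11 + X)
-34*B(10) - 155 = -34*(-5 + 10)/(-11 + 10) - 155 = -34*5/(-1) - 155 = -(-34)*5 - 155 = -34*(-5) - 155 = 170 - 155 = 15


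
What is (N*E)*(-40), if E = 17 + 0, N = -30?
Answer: 20400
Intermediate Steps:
E = 17
(N*E)*(-40) = -30*17*(-40) = -510*(-40) = 20400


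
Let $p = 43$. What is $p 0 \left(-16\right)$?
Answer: $0$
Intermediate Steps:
$p 0 \left(-16\right) = 43 \cdot 0 \left(-16\right) = 0 \left(-16\right) = 0$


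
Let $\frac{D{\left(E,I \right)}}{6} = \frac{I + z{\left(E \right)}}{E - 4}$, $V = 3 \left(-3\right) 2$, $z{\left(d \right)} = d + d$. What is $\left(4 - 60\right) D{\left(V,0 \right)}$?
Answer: $- \frac{6048}{11} \approx -549.82$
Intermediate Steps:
$z{\left(d \right)} = 2 d$
$V = -18$ ($V = \left(-9\right) 2 = -18$)
$D{\left(E,I \right)} = \frac{6 \left(I + 2 E\right)}{-4 + E}$ ($D{\left(E,I \right)} = 6 \frac{I + 2 E}{E - 4} = 6 \frac{I + 2 E}{-4 + E} = \frac{6 \left(I + 2 E\right)}{-4 + E}$)
$\left(4 - 60\right) D{\left(V,0 \right)} = \left(4 - 60\right) \frac{6 \left(0 + 2 \left(-18\right)\right)}{-4 - 18} = \left(4 - 60\right) \frac{6 \left(0 - 36\right)}{-22} = - 56 \cdot 6 \left(- \frac{1}{22}\right) \left(-36\right) = \left(-56\right) \frac{108}{11} = - \frac{6048}{11}$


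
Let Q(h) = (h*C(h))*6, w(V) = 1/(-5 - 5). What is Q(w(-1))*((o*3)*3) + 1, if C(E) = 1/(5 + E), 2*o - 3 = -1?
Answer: -5/49 ≈ -0.10204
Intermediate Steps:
o = 1 (o = 3/2 + (½)*(-1) = 3/2 - ½ = 1)
w(V) = -⅒ (w(V) = 1/(-10) = -⅒)
Q(h) = 6*h/(5 + h) (Q(h) = (h/(5 + h))*6 = 6*h/(5 + h))
Q(w(-1))*((o*3)*3) + 1 = (6*(-⅒)/(5 - ⅒))*((1*3)*3) + 1 = (6*(-⅒)/(49/10))*(3*3) + 1 = (6*(-⅒)*(10/49))*9 + 1 = -6/49*9 + 1 = -54/49 + 1 = -5/49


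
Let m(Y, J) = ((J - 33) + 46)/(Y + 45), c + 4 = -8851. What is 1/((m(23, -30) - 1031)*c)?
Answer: 4/36526875 ≈ 1.0951e-7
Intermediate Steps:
c = -8855 (c = -4 - 8851 = -8855)
m(Y, J) = (13 + J)/(45 + Y) (m(Y, J) = ((-33 + J) + 46)/(45 + Y) = (13 + J)/(45 + Y))
1/((m(23, -30) - 1031)*c) = 1/((13 - 30)/(45 + 23) - 1031*(-8855)) = -1/8855/(-17/68 - 1031) = -1/8855/((1/68)*(-17) - 1031) = -1/8855/(-1/4 - 1031) = -1/8855/(-4125/4) = -4/4125*(-1/8855) = 4/36526875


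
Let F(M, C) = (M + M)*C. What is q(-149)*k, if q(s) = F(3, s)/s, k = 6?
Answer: 36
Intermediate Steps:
F(M, C) = 2*C*M (F(M, C) = (2*M)*C = 2*C*M)
q(s) = 6 (q(s) = (2*s*3)/s = (6*s)/s = 6)
q(-149)*k = 6*6 = 36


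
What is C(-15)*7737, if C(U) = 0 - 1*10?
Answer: -77370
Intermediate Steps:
C(U) = -10 (C(U) = 0 - 10 = -10)
C(-15)*7737 = -10*7737 = -77370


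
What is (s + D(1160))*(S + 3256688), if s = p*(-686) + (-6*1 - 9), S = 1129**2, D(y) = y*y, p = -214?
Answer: 6762505554981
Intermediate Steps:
D(y) = y**2
S = 1274641
s = 146789 (s = -214*(-686) + (-6*1 - 9) = 146804 + (-6 - 9) = 146804 - 15 = 146789)
(s + D(1160))*(S + 3256688) = (146789 + 1160**2)*(1274641 + 3256688) = (146789 + 1345600)*4531329 = 1492389*4531329 = 6762505554981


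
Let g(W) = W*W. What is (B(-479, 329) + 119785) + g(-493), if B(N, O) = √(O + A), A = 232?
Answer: 362834 + √561 ≈ 3.6286e+5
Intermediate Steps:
B(N, O) = √(232 + O) (B(N, O) = √(O + 232) = √(232 + O))
g(W) = W²
(B(-479, 329) + 119785) + g(-493) = (√(232 + 329) + 119785) + (-493)² = (√561 + 119785) + 243049 = (119785 + √561) + 243049 = 362834 + √561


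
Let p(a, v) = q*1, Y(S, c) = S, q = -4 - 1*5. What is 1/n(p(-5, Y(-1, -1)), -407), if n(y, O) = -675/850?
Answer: -34/27 ≈ -1.2593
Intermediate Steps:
q = -9 (q = -4 - 5 = -9)
p(a, v) = -9 (p(a, v) = -9*1 = -9)
n(y, O) = -27/34 (n(y, O) = -675*1/850 = -27/34)
1/n(p(-5, Y(-1, -1)), -407) = 1/(-27/34) = -34/27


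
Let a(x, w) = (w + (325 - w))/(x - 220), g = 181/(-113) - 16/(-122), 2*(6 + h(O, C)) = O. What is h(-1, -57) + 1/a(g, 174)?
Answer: -32176119/4480450 ≈ -7.1814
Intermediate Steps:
h(O, C) = -6 + O/2
g = -10137/6893 (g = 181*(-1/113) - 16*(-1/122) = -181/113 + 8/61 = -10137/6893 ≈ -1.4706)
a(x, w) = 325/(-220 + x)
h(-1, -57) + 1/a(g, 174) = (-6 + (½)*(-1)) + 1/(325/(-220 - 10137/6893)) = (-6 - ½) + 1/(325/(-1526597/6893)) = -13/2 + 1/(325*(-6893/1526597)) = -13/2 + 1/(-2240225/1526597) = -13/2 - 1526597/2240225 = -32176119/4480450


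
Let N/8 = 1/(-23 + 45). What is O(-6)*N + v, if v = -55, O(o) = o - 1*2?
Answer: -637/11 ≈ -57.909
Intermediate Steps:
O(o) = -2 + o (O(o) = o - 2 = -2 + o)
N = 4/11 (N = 8/(-23 + 45) = 8/22 = 8*(1/22) = 4/11 ≈ 0.36364)
O(-6)*N + v = (-2 - 6)*(4/11) - 55 = -8*4/11 - 55 = -32/11 - 55 = -637/11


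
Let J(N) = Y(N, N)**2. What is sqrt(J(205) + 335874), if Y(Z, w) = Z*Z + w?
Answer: sqrt(1783708774) ≈ 42234.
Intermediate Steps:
Y(Z, w) = w + Z**2 (Y(Z, w) = Z**2 + w = w + Z**2)
J(N) = (N + N**2)**2
sqrt(J(205) + 335874) = sqrt(205**2*(1 + 205)**2 + 335874) = sqrt(42025*206**2 + 335874) = sqrt(42025*42436 + 335874) = sqrt(1783372900 + 335874) = sqrt(1783708774)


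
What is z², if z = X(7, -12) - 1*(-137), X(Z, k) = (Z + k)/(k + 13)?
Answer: 17424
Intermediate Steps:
X(Z, k) = (Z + k)/(13 + k)
z = 132 (z = (7 - 12)/(13 - 12) - 1*(-137) = -5/1 + 137 = 1*(-5) + 137 = -5 + 137 = 132)
z² = 132² = 17424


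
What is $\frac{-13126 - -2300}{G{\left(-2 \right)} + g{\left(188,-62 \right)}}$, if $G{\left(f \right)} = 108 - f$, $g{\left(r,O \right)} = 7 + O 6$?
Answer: $\frac{10826}{255} \approx 42.455$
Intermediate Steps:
$g{\left(r,O \right)} = 7 + 6 O$
$\frac{-13126 - -2300}{G{\left(-2 \right)} + g{\left(188,-62 \right)}} = \frac{-13126 - -2300}{\left(108 - -2\right) + \left(7 + 6 \left(-62\right)\right)} = \frac{-13126 + \left(-46 + 2346\right)}{\left(108 + 2\right) + \left(7 - 372\right)} = \frac{-13126 + 2300}{110 - 365} = - \frac{10826}{-255} = \left(-10826\right) \left(- \frac{1}{255}\right) = \frac{10826}{255}$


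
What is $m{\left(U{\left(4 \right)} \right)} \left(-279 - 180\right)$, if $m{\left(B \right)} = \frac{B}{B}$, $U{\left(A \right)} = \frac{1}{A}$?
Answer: $-459$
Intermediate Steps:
$m{\left(B \right)} = 1$
$m{\left(U{\left(4 \right)} \right)} \left(-279 - 180\right) = 1 \left(-279 - 180\right) = 1 \left(-459\right) = -459$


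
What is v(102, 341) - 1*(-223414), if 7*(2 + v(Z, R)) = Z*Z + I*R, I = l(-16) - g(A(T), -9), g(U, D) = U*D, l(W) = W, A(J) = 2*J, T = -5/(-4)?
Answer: 3153009/14 ≈ 2.2522e+5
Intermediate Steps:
T = 5/4 (T = -5*(-1/4) = 5/4 ≈ 1.2500)
g(U, D) = D*U
I = 13/2 (I = -16 - (-9)*2*(5/4) = -16 - (-9)*5/2 = -16 - 1*(-45/2) = -16 + 45/2 = 13/2 ≈ 6.5000)
v(Z, R) = -2 + Z**2/7 + 13*R/14 (v(Z, R) = -2 + (Z*Z + 13*R/2)/7 = -2 + (Z**2 + 13*R/2)/7 = -2 + (Z**2/7 + 13*R/14) = -2 + Z**2/7 + 13*R/14)
v(102, 341) - 1*(-223414) = (-2 + (1/7)*102**2 + (13/14)*341) - 1*(-223414) = (-2 + (1/7)*10404 + 4433/14) + 223414 = (-2 + 10404/7 + 4433/14) + 223414 = 25213/14 + 223414 = 3153009/14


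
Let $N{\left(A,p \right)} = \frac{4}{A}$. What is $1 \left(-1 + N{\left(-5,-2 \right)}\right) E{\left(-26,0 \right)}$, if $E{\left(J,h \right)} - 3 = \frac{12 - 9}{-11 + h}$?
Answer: $- \frac{54}{11} \approx -4.9091$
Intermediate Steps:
$E{\left(J,h \right)} = 3 + \frac{3}{-11 + h}$ ($E{\left(J,h \right)} = 3 + \frac{12 - 9}{-11 + h} = 3 + \frac{3}{-11 + h}$)
$1 \left(-1 + N{\left(-5,-2 \right)}\right) E{\left(-26,0 \right)} = 1 \left(-1 + \frac{4}{-5}\right) \frac{3 \left(-10 + 0\right)}{-11 + 0} = 1 \left(-1 + 4 \left(- \frac{1}{5}\right)\right) 3 \frac{1}{-11} \left(-10\right) = 1 \left(-1 - \frac{4}{5}\right) 3 \left(- \frac{1}{11}\right) \left(-10\right) = 1 \left(- \frac{9}{5}\right) \frac{30}{11} = \left(- \frac{9}{5}\right) \frac{30}{11} = - \frac{54}{11}$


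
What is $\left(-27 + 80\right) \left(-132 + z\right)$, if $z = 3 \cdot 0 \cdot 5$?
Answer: $-6996$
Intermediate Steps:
$z = 0$ ($z = 0 \cdot 5 = 0$)
$\left(-27 + 80\right) \left(-132 + z\right) = \left(-27 + 80\right) \left(-132 + 0\right) = 53 \left(-132\right) = -6996$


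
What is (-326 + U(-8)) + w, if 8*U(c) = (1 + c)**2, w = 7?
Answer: -2503/8 ≈ -312.88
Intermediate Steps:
U(c) = (1 + c)**2/8
(-326 + U(-8)) + w = (-326 + (1 - 8)**2/8) + 7 = (-326 + (1/8)*(-7)**2) + 7 = (-326 + (1/8)*49) + 7 = (-326 + 49/8) + 7 = -2559/8 + 7 = -2503/8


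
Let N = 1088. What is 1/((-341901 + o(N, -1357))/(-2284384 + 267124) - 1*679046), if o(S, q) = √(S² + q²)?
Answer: -690816734775234585/469096223397161469008572 + 504315*√3025193/469096223397161469008572 ≈ -1.4727e-6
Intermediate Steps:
1/((-341901 + o(N, -1357))/(-2284384 + 267124) - 1*679046) = 1/((-341901 + √(1088² + (-1357)²))/(-2284384 + 267124) - 1*679046) = 1/((-341901 + √(1183744 + 1841449))/(-2017260) - 679046) = 1/((-341901 + √3025193)*(-1/2017260) - 679046) = 1/((5427/32020 - √3025193/2017260) - 679046) = 1/(-21743047493/32020 - √3025193/2017260)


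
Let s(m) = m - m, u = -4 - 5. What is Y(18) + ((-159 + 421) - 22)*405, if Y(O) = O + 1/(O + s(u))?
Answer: 1749925/18 ≈ 97218.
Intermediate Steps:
u = -9
s(m) = 0
Y(O) = O + 1/O (Y(O) = O + 1/(O + 0) = O + 1/O)
Y(18) + ((-159 + 421) - 22)*405 = (18 + 1/18) + ((-159 + 421) - 22)*405 = (18 + 1/18) + (262 - 22)*405 = 325/18 + 240*405 = 325/18 + 97200 = 1749925/18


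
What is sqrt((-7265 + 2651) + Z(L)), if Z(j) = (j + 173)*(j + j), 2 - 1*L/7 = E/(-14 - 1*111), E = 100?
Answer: sqrt(73398)/5 ≈ 54.184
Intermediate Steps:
L = 98/5 (L = 14 - 700/(-14 - 1*111) = 14 - 700/(-14 - 111) = 14 - 700/(-125) = 14 - 700*(-1)/125 = 14 - 7*(-4/5) = 14 + 28/5 = 98/5 ≈ 19.600)
Z(j) = 2*j*(173 + j) (Z(j) = (173 + j)*(2*j) = 2*j*(173 + j))
sqrt((-7265 + 2651) + Z(L)) = sqrt((-7265 + 2651) + 2*(98/5)*(173 + 98/5)) = sqrt(-4614 + 2*(98/5)*(963/5)) = sqrt(-4614 + 188748/25) = sqrt(73398/25) = sqrt(73398)/5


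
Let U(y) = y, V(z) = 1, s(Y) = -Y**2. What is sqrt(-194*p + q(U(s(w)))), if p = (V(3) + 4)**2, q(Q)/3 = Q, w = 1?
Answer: I*sqrt(4853) ≈ 69.663*I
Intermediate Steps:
q(Q) = 3*Q
p = 25 (p = (1 + 4)**2 = 5**2 = 25)
sqrt(-194*p + q(U(s(w)))) = sqrt(-194*25 + 3*(-1*1**2)) = sqrt(-4850 + 3*(-1*1)) = sqrt(-4850 + 3*(-1)) = sqrt(-4850 - 3) = sqrt(-4853) = I*sqrt(4853)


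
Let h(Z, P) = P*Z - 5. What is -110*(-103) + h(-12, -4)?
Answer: 11373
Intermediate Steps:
h(Z, P) = -5 + P*Z
-110*(-103) + h(-12, -4) = -110*(-103) + (-5 - 4*(-12)) = 11330 + (-5 + 48) = 11330 + 43 = 11373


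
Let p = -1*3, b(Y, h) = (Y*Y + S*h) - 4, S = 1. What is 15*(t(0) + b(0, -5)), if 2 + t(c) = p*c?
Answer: -165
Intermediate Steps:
b(Y, h) = -4 + h + Y**2 (b(Y, h) = (Y*Y + 1*h) - 4 = (Y**2 + h) - 4 = (h + Y**2) - 4 = -4 + h + Y**2)
p = -3
t(c) = -2 - 3*c
15*(t(0) + b(0, -5)) = 15*((-2 - 3*0) + (-4 - 5 + 0**2)) = 15*((-2 + 0) + (-4 - 5 + 0)) = 15*(-2 - 9) = 15*(-11) = -165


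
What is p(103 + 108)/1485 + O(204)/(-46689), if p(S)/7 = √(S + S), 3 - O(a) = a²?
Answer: 13871/15563 + 7*√422/1485 ≈ 0.98811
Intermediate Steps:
O(a) = 3 - a²
p(S) = 7*√2*√S (p(S) = 7*√(S + S) = 7*√(2*S) = 7*(√2*√S) = 7*√2*√S)
p(103 + 108)/1485 + O(204)/(-46689) = (7*√2*√(103 + 108))/1485 + (3 - 1*204²)/(-46689) = (7*√2*√211)*(1/1485) + (3 - 1*41616)*(-1/46689) = (7*√422)*(1/1485) + (3 - 41616)*(-1/46689) = 7*√422/1485 - 41613*(-1/46689) = 7*√422/1485 + 13871/15563 = 13871/15563 + 7*√422/1485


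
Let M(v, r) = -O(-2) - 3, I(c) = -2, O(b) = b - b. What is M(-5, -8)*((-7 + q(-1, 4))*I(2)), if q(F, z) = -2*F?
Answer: -30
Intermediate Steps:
O(b) = 0
M(v, r) = -3 (M(v, r) = -1*0 - 3 = 0 - 3 = -3)
M(-5, -8)*((-7 + q(-1, 4))*I(2)) = -3*(-7 - 2*(-1))*(-2) = -3*(-7 + 2)*(-2) = -(-15)*(-2) = -3*10 = -30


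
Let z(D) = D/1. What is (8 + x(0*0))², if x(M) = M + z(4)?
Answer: 144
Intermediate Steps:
z(D) = D (z(D) = D*1 = D)
x(M) = 4 + M (x(M) = M + 4 = 4 + M)
(8 + x(0*0))² = (8 + (4 + 0*0))² = (8 + (4 + 0))² = (8 + 4)² = 12² = 144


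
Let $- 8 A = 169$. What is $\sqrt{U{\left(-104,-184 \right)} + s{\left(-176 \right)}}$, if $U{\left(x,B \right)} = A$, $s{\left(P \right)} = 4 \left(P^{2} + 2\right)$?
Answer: $\frac{\sqrt{1982254}}{4} \approx 351.98$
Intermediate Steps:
$A = - \frac{169}{8}$ ($A = \left(- \frac{1}{8}\right) 169 = - \frac{169}{8} \approx -21.125$)
$s{\left(P \right)} = 8 + 4 P^{2}$ ($s{\left(P \right)} = 4 \left(2 + P^{2}\right) = 8 + 4 P^{2}$)
$U{\left(x,B \right)} = - \frac{169}{8}$
$\sqrt{U{\left(-104,-184 \right)} + s{\left(-176 \right)}} = \sqrt{- \frac{169}{8} + \left(8 + 4 \left(-176\right)^{2}\right)} = \sqrt{- \frac{169}{8} + \left(8 + 4 \cdot 30976\right)} = \sqrt{- \frac{169}{8} + \left(8 + 123904\right)} = \sqrt{- \frac{169}{8} + 123912} = \sqrt{\frac{991127}{8}} = \frac{\sqrt{1982254}}{4}$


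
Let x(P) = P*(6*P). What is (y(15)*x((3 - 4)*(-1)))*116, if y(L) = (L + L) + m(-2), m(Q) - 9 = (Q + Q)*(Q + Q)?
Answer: 38280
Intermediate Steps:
m(Q) = 9 + 4*Q² (m(Q) = 9 + (Q + Q)*(Q + Q) = 9 + (2*Q)*(2*Q) = 9 + 4*Q²)
y(L) = 25 + 2*L (y(L) = (L + L) + (9 + 4*(-2)²) = 2*L + (9 + 4*4) = 2*L + (9 + 16) = 2*L + 25 = 25 + 2*L)
x(P) = 6*P²
(y(15)*x((3 - 4)*(-1)))*116 = ((25 + 2*15)*(6*((3 - 4)*(-1))²))*116 = ((25 + 30)*(6*(-1*(-1))²))*116 = (55*(6*1²))*116 = (55*(6*1))*116 = (55*6)*116 = 330*116 = 38280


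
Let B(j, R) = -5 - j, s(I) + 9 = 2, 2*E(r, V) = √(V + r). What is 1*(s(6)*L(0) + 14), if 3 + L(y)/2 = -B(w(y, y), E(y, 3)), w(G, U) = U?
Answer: -14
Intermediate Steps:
E(r, V) = √(V + r)/2
s(I) = -7 (s(I) = -9 + 2 = -7)
L(y) = 4 + 2*y (L(y) = -6 + 2*(-(-5 - y)) = -6 + 2*(5 + y) = -6 + (10 + 2*y) = 4 + 2*y)
1*(s(6)*L(0) + 14) = 1*(-7*(4 + 2*0) + 14) = 1*(-7*(4 + 0) + 14) = 1*(-7*4 + 14) = 1*(-28 + 14) = 1*(-14) = -14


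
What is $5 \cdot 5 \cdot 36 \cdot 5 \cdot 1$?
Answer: $4500$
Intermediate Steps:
$5 \cdot 5 \cdot 36 \cdot 5 \cdot 1 = 5 \cdot 180 \cdot 5 = 5 \cdot 900 = 4500$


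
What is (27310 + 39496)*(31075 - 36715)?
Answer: -376785840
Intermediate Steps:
(27310 + 39496)*(31075 - 36715) = 66806*(-5640) = -376785840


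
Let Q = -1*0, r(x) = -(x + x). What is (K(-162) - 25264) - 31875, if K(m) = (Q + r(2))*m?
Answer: -56491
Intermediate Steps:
r(x) = -2*x
Q = 0
K(m) = -4*m (K(m) = (0 - 2*2)*m = (0 - 4)*m = -4*m)
(K(-162) - 25264) - 31875 = (-4*(-162) - 25264) - 31875 = (648 - 25264) - 31875 = -24616 - 31875 = -56491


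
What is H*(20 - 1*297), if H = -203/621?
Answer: 56231/621 ≈ 90.549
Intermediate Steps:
H = -203/621 (H = -203*1/621 = -203/621 ≈ -0.32689)
H*(20 - 1*297) = -203*(20 - 1*297)/621 = -203*(20 - 297)/621 = -203/621*(-277) = 56231/621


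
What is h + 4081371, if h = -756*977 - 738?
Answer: 3342021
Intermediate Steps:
h = -739350 (h = -738612 - 738 = -739350)
h + 4081371 = -739350 + 4081371 = 3342021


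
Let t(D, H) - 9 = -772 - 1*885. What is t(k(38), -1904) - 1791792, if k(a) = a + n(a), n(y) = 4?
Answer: -1793440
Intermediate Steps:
k(a) = 4 + a (k(a) = a + 4 = 4 + a)
t(D, H) = -1648 (t(D, H) = 9 + (-772 - 1*885) = 9 + (-772 - 885) = 9 - 1657 = -1648)
t(k(38), -1904) - 1791792 = -1648 - 1791792 = -1793440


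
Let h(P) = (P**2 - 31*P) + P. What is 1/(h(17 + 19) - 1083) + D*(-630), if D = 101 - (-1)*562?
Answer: -362137231/867 ≈ -4.1769e+5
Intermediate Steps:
h(P) = P**2 - 30*P
D = 663 (D = 101 - 1*(-562) = 101 + 562 = 663)
1/(h(17 + 19) - 1083) + D*(-630) = 1/((17 + 19)*(-30 + (17 + 19)) - 1083) + 663*(-630) = 1/(36*(-30 + 36) - 1083) - 417690 = 1/(36*6 - 1083) - 417690 = 1/(216 - 1083) - 417690 = 1/(-867) - 417690 = -1/867 - 417690 = -362137231/867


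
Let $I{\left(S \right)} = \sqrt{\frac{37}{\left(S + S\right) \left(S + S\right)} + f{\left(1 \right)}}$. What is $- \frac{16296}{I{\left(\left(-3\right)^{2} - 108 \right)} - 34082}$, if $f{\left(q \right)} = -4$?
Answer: $\frac{21773912263488}{45538689268475} + \frac{3226608 i \sqrt{156779}}{45538689268475} \approx 0.47814 + 2.8055 \cdot 10^{-5} i$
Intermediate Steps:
$I{\left(S \right)} = \sqrt{-4 + \frac{37}{4 S^{2}}}$ ($I{\left(S \right)} = \sqrt{\frac{37}{\left(S + S\right) \left(S + S\right)} - 4} = \sqrt{\frac{37}{2 S 2 S} - 4} = \sqrt{\frac{37}{4 S^{2}} - 4} = \sqrt{-4 + \frac{37}{4 S^{2}}}$)
$- \frac{16296}{I{\left(\left(-3\right)^{2} - 108 \right)} - 34082} = - \frac{16296}{\frac{\sqrt{-16 + \frac{37}{\left(\left(-3\right)^{2} - 108\right)^{2}}}}{2} - 34082} = - \frac{16296}{\frac{\sqrt{-16 + \frac{37}{\left(9 - 108\right)^{2}}}}{2} - 34082} = - \frac{16296}{\frac{\sqrt{-16 + \frac{37}{9801}}}{2} - 34082} = - \frac{16296}{\frac{\sqrt{- \frac{156779}{9801}}}{2} - 34082} = - \frac{16296}{\frac{\frac{1}{99} i \sqrt{156779}}{2} - 34082} = - \frac{16296}{\frac{i \sqrt{156779}}{198} - 34082} = - \frac{16296}{-34082 + \frac{i \sqrt{156779}}{198}}$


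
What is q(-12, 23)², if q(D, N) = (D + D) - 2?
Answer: 676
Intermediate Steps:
q(D, N) = -2 + 2*D (q(D, N) = 2*D - 2 = -2 + 2*D)
q(-12, 23)² = (-2 + 2*(-12))² = (-2 - 24)² = (-26)² = 676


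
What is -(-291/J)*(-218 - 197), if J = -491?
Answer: 120765/491 ≈ 245.96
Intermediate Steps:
-(-291/J)*(-218 - 197) = -(-291/(-491))*(-218 - 197) = -(-291*(-1/491))*(-415) = -291*(-415)/491 = -1*(-120765/491) = 120765/491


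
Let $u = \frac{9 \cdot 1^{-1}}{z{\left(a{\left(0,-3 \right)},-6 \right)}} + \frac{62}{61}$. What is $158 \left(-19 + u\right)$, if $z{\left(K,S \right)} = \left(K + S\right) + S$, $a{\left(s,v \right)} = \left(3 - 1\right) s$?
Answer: $- \frac{361109}{122} \approx -2959.9$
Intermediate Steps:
$a{\left(s,v \right)} = 2 s$
$z{\left(K,S \right)} = K + 2 S$
$u = \frac{65}{244}$ ($u = \frac{9 \cdot 1^{-1}}{2 \cdot 0 + 2 \left(-6\right)} + \frac{62}{61} = \frac{9 \cdot 1}{0 - 12} + 62 \cdot \frac{1}{61} = \frac{9}{-12} + \frac{62}{61} = 9 \left(- \frac{1}{12}\right) + \frac{62}{61} = - \frac{3}{4} + \frac{62}{61} = \frac{65}{244} \approx 0.26639$)
$158 \left(-19 + u\right) = 158 \left(-19 + \frac{65}{244}\right) = 158 \left(- \frac{4571}{244}\right) = - \frac{361109}{122}$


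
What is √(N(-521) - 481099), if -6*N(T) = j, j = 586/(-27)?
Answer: I*√38968726/9 ≈ 693.61*I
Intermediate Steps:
j = -586/27 (j = 586*(-1/27) = -586/27 ≈ -21.704)
N(T) = 293/81 (N(T) = -⅙*(-586/27) = 293/81)
√(N(-521) - 481099) = √(293/81 - 481099) = √(-38968726/81) = I*√38968726/9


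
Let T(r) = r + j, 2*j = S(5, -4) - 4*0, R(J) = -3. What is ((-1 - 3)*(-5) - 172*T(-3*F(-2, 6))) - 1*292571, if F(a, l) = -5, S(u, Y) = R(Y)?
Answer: -294873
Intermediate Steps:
S(u, Y) = -3
j = -3/2 (j = (-3 - 4*0)/2 = (-3 + 0)/2 = (½)*(-3) = -3/2 ≈ -1.5000)
T(r) = -3/2 + r (T(r) = r - 3/2 = -3/2 + r)
((-1 - 3)*(-5) - 172*T(-3*F(-2, 6))) - 1*292571 = ((-1 - 3)*(-5) - 172*(-3/2 - 3*(-5))) - 1*292571 = (-4*(-5) - 172*(-3/2 + 15)) - 292571 = (20 - 172*27/2) - 292571 = (20 - 2322) - 292571 = -2302 - 292571 = -294873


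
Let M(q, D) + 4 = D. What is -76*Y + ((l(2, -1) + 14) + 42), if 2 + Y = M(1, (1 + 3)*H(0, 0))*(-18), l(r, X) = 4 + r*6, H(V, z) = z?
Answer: -5248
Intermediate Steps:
l(r, X) = 4 + 6*r
M(q, D) = -4 + D
Y = 70 (Y = -2 + (-4 + (1 + 3)*0)*(-18) = -2 + (-4 + 4*0)*(-18) = -2 + (-4 + 0)*(-18) = -2 - 4*(-18) = -2 + 72 = 70)
-76*Y + ((l(2, -1) + 14) + 42) = -76*70 + (((4 + 6*2) + 14) + 42) = -5320 + (((4 + 12) + 14) + 42) = -5320 + ((16 + 14) + 42) = -5320 + (30 + 42) = -5320 + 72 = -5248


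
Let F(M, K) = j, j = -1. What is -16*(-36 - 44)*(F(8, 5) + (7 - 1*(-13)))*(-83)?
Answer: -2018560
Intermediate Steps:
F(M, K) = -1
-16*(-36 - 44)*(F(8, 5) + (7 - 1*(-13)))*(-83) = -16*(-36 - 44)*(-1 + (7 - 1*(-13)))*(-83) = -(-1280)*(-1 + (7 + 13))*(-83) = -(-1280)*(-1 + 20)*(-83) = -(-1280)*19*(-83) = -16*(-1520)*(-83) = 24320*(-83) = -2018560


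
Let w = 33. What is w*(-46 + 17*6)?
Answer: 1848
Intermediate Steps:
w*(-46 + 17*6) = 33*(-46 + 17*6) = 33*(-46 + 102) = 33*56 = 1848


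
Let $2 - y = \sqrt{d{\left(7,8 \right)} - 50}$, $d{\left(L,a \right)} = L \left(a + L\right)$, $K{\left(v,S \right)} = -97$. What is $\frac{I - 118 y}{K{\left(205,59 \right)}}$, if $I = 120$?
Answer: $\frac{116}{97} - \frac{118 \sqrt{55}}{97} \approx -7.8259$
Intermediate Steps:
$d{\left(L,a \right)} = L \left(L + a\right)$
$y = 2 - \sqrt{55}$ ($y = 2 - \sqrt{7 \left(7 + 8\right) - 50} = 2 - \sqrt{7 \cdot 15 - 50} = 2 - \sqrt{105 - 50} = 2 - \sqrt{55} \approx -5.4162$)
$\frac{I - 118 y}{K{\left(205,59 \right)}} = \frac{120 - 118 \left(2 - \sqrt{55}\right)}{-97} = \left(120 - \left(236 - 118 \sqrt{55}\right)\right) \left(- \frac{1}{97}\right) = \left(-116 + 118 \sqrt{55}\right) \left(- \frac{1}{97}\right) = \frac{116}{97} - \frac{118 \sqrt{55}}{97}$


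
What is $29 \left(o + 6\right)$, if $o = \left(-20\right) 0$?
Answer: $174$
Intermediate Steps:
$o = 0$
$29 \left(o + 6\right) = 29 \left(0 + 6\right) = 29 \cdot 6 = 174$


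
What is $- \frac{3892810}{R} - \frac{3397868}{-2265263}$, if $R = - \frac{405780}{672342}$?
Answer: $\frac{98814557680133755}{15319973669} \approx 6.45 \cdot 10^{6}$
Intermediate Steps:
$R = - \frac{67630}{112057}$ ($R = \left(-405780\right) \frac{1}{672342} = - \frac{67630}{112057} \approx -0.60353$)
$- \frac{3892810}{R} - \frac{3397868}{-2265263} = - \frac{3892810}{- \frac{67630}{112057}} - \frac{3397868}{-2265263} = \left(-3892810\right) \left(- \frac{112057}{67630}\right) - - \frac{3397868}{2265263} = \frac{43621661017}{6763} + \frac{3397868}{2265263} = \frac{98814557680133755}{15319973669}$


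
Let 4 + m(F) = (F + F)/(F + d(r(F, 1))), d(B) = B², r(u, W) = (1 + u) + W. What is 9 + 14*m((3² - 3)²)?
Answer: -8569/185 ≈ -46.319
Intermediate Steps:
r(u, W) = 1 + W + u
m(F) = -4 + 2*F/(F + (2 + F)²) (m(F) = -4 + (F + F)/(F + (1 + 1 + F)²) = -4 + (2*F)/(F + (2 + F)²) = -4 + 2*F/(F + (2 + F)²))
9 + 14*m((3² - 3)²) = 9 + 14*(2*(-(3² - 3)² - 2*(2 + (3² - 3)²)²)/((3² - 3)² + (2 + (3² - 3)²)²)) = 9 + 14*(2*(-(9 - 3)² - 2*(2 + (9 - 3)²)²)/((9 - 3)² + (2 + (9 - 3)²)²)) = 9 + 14*(2*(-1*6² - 2*(2 + 6²)²)/(6² + (2 + 6²)²)) = 9 + 14*(2*(-1*36 - 2*(2 + 36)²)/(36 + (2 + 36)²)) = 9 + 14*(2*(-36 - 2*38²)/(36 + 38²)) = 9 + 14*(2*(-36 - 2*1444)/(36 + 1444)) = 9 + 14*(2*(-36 - 2888)/1480) = 9 + 14*(2*(1/1480)*(-2924)) = 9 + 14*(-731/185) = 9 - 10234/185 = -8569/185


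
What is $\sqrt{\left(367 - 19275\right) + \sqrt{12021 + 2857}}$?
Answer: $\sqrt{-18908 + \sqrt{14878}} \approx 137.06 i$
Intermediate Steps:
$\sqrt{\left(367 - 19275\right) + \sqrt{12021 + 2857}} = \sqrt{-18908 + \sqrt{14878}}$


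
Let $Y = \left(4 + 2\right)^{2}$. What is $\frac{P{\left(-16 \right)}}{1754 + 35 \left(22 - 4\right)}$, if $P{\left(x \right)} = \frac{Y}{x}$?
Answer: $- \frac{9}{9536} \approx -0.00094379$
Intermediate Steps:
$Y = 36$ ($Y = 6^{2} = 36$)
$P{\left(x \right)} = \frac{36}{x}$
$\frac{P{\left(-16 \right)}}{1754 + 35 \left(22 - 4\right)} = \frac{36 \frac{1}{-16}}{1754 + 35 \left(22 - 4\right)} = \frac{36 \left(- \frac{1}{16}\right)}{1754 + 35 \cdot 18} = - \frac{9}{4 \left(1754 + 630\right)} = - \frac{9}{4 \cdot 2384} = \left(- \frac{9}{4}\right) \frac{1}{2384} = - \frac{9}{9536}$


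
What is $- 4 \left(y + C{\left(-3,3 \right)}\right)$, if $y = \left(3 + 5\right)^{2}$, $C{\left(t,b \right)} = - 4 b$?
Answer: $-208$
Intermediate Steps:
$y = 64$ ($y = 8^{2} = 64$)
$- 4 \left(y + C{\left(-3,3 \right)}\right) = - 4 \left(64 - 12\right) = \left(-4\right) 52 = -208$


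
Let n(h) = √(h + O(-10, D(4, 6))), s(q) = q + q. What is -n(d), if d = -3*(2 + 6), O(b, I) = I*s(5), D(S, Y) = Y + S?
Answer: -2*√19 ≈ -8.7178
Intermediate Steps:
s(q) = 2*q
D(S, Y) = S + Y
O(b, I) = 10*I (O(b, I) = I*(2*5) = I*10 = 10*I)
d = -24 (d = -3*8 = -24)
n(h) = √(100 + h) (n(h) = √(h + 10*(4 + 6)) = √(h + 10*10) = √(h + 100) = √(100 + h))
-n(d) = -√(100 - 24) = -√76 = -2*√19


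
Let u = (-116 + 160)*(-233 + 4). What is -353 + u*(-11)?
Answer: 110483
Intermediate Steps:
u = -10076 (u = 44*(-229) = -10076)
-353 + u*(-11) = -353 - 10076*(-11) = -353 + 110836 = 110483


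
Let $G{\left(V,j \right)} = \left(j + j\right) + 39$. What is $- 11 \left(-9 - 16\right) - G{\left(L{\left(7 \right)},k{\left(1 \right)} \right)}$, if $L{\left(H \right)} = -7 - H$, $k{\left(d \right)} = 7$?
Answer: $222$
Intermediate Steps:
$G{\left(V,j \right)} = 39 + 2 j$ ($G{\left(V,j \right)} = 2 j + 39 = 39 + 2 j$)
$- 11 \left(-9 - 16\right) - G{\left(L{\left(7 \right)},k{\left(1 \right)} \right)} = - 11 \left(-9 - 16\right) - \left(39 + 2 \cdot 7\right) = \left(-11\right) \left(-25\right) - \left(39 + 14\right) = 275 - 53 = 222$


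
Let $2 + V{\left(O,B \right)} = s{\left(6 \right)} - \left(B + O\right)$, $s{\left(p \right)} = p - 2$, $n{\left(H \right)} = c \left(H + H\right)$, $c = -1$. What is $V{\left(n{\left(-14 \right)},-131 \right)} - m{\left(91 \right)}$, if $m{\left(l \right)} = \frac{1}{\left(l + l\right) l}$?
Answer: $\frac{1739009}{16562} \approx 105.0$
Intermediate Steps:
$n{\left(H \right)} = - 2 H$ ($n{\left(H \right)} = - (H + H) = - 2 H$)
$s{\left(p \right)} = -2 + p$ ($s{\left(p \right)} = p - 2 = -2 + p$)
$m{\left(l \right)} = \frac{1}{2 l^{2}}$ ($m{\left(l \right)} = \frac{1}{2 l l} = \frac{\frac{1}{2} \frac{1}{l}}{l} = \frac{1}{2 l^{2}}$)
$V{\left(O,B \right)} = 2 - B - O$ ($V{\left(O,B \right)} = -2 - \left(-4 + B + O\right) = 2 - B - O$)
$V{\left(n{\left(-14 \right)},-131 \right)} - m{\left(91 \right)} = \left(2 - -131 - \left(-2\right) \left(-14\right)\right) - \frac{1}{2 \cdot 8281} = \left(2 + 131 - 28\right) - \frac{1}{2} \cdot \frac{1}{8281} = \left(2 + 131 - 28\right) - \frac{1}{16562} = 105 - \frac{1}{16562} = \frac{1739009}{16562}$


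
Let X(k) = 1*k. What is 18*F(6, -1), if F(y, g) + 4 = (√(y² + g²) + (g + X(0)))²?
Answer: 612 - 36*√37 ≈ 393.02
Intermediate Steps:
X(k) = k
F(y, g) = -4 + (g + √(g² + y²))² (F(y, g) = -4 + (√(y² + g²) + (g + 0))² = -4 + (√(g² + y²) + g)² = -4 + (g + √(g² + y²))²)
18*F(6, -1) = 18*(-4 + (-1 + √((-1)² + 6²))²) = 18*(-4 + (-1 + √(1 + 36))²) = 18*(-4 + (-1 + √37)²) = -72 + 18*(-1 + √37)²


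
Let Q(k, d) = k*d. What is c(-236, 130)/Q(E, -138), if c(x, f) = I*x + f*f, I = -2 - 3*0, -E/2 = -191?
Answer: -4343/13179 ≈ -0.32954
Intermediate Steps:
E = 382 (E = -2*(-191) = 382)
I = -2 (I = -2 + 0 = -2)
c(x, f) = f**2 - 2*x (c(x, f) = -2*x + f*f = -2*x + f**2 = f**2 - 2*x)
Q(k, d) = d*k
c(-236, 130)/Q(E, -138) = (130**2 - 2*(-236))/((-138*382)) = (16900 + 472)/(-52716) = 17372*(-1/52716) = -4343/13179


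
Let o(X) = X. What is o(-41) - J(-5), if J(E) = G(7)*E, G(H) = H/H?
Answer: -36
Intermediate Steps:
G(H) = 1
J(E) = E (J(E) = 1*E = E)
o(-41) - J(-5) = -41 - 1*(-5) = -41 + 5 = -36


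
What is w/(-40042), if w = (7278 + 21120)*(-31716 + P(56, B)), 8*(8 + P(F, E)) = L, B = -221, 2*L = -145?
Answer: 7209244071/320336 ≈ 22505.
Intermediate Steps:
L = -145/2 (L = (1/2)*(-145) = -145/2 ≈ -72.500)
P(F, E) = -273/16 (P(F, E) = -8 + (1/8)*(-145/2) = -8 - 145/16 = -273/16)
w = -7209244071/8 (w = (7278 + 21120)*(-31716 - 273/16) = 28398*(-507729/16) = -7209244071/8 ≈ -9.0116e+8)
w/(-40042) = -7209244071/8/(-40042) = -7209244071/8*(-1/40042) = 7209244071/320336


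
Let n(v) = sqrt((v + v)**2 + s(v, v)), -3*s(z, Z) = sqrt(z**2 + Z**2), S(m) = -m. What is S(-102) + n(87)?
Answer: 102 + sqrt(30276 - 29*sqrt(2)) ≈ 275.88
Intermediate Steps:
s(z, Z) = -sqrt(Z**2 + z**2)/3 (s(z, Z) = -sqrt(z**2 + Z**2)/3 = -sqrt(Z**2 + z**2)/3)
n(v) = sqrt(4*v**2 - sqrt(2)*sqrt(v**2)/3) (n(v) = sqrt((v + v)**2 - sqrt(v**2 + v**2)/3) = sqrt((2*v)**2 - sqrt(2)*sqrt(v**2)/3) = sqrt(4*v**2 - sqrt(2)*sqrt(v**2)/3))
S(-102) + n(87) = -1*(-102) + sqrt(36*87**2 - 3*sqrt(2)*sqrt(87**2))/3 = 102 + sqrt(36*7569 - 3*sqrt(2)*sqrt(7569))/3 = 102 + sqrt(272484 - 3*sqrt(2)*87)/3 = 102 + sqrt(272484 - 261*sqrt(2))/3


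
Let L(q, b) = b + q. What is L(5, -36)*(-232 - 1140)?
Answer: 42532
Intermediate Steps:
L(5, -36)*(-232 - 1140) = (-36 + 5)*(-232 - 1140) = -31*(-1372) = 42532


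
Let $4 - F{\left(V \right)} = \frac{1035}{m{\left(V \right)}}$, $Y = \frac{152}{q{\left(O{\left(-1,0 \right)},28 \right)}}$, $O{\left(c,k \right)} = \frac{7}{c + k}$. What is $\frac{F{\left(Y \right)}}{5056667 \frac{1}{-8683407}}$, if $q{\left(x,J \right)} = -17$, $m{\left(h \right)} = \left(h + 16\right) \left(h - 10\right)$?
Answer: $- \frac{11418680205}{566346704} \approx -20.162$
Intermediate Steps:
$m{\left(h \right)} = \left(-10 + h\right) \left(16 + h\right)$ ($m{\left(h \right)} = \left(16 + h\right) \left(-10 + h\right) = \left(-10 + h\right) \left(16 + h\right)$)
$Y = - \frac{152}{17}$ ($Y = \frac{152}{-17} = 152 \left(- \frac{1}{17}\right) = - \frac{152}{17} \approx -8.9412$)
$F{\left(V \right)} = 4 - \frac{1035}{-160 + V^{2} + 6 V}$
$\frac{F{\left(Y \right)}}{5056667 \frac{1}{-8683407}} = \frac{\frac{1}{-160 + \left(- \frac{152}{17}\right)^{2} + 6 \left(- \frac{152}{17}\right)} \left(-1675 + 4 \left(- \frac{152}{17}\right)^{2} + 24 \left(- \frac{152}{17}\right)\right)}{5056667 \frac{1}{-8683407}} = \frac{\frac{1}{-160 + \frac{23104}{289} - \frac{912}{17}} \left(-1675 + 4 \cdot \frac{23104}{289} - \frac{3648}{17}\right)}{5056667 \left(- \frac{1}{8683407}\right)} = \frac{\frac{1}{- \frac{38640}{289}} \left(-1675 + \frac{92416}{289} - \frac{3648}{17}\right)}{- \frac{5056667}{8683407}} = \left(- \frac{289}{38640}\right) \left(- \frac{453675}{289}\right) \left(- \frac{8683407}{5056667}\right) = \frac{1315}{112} \left(- \frac{8683407}{5056667}\right) = - \frac{11418680205}{566346704}$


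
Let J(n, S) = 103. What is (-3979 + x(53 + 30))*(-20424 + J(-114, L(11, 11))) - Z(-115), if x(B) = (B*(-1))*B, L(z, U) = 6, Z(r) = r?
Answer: 220848743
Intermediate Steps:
x(B) = -B² (x(B) = (-B)*B = -B²)
(-3979 + x(53 + 30))*(-20424 + J(-114, L(11, 11))) - Z(-115) = (-3979 - (53 + 30)²)*(-20424 + 103) - 1*(-115) = (-3979 - 1*83²)*(-20321) + 115 = (-3979 - 1*6889)*(-20321) + 115 = (-3979 - 6889)*(-20321) + 115 = -10868*(-20321) + 115 = 220848628 + 115 = 220848743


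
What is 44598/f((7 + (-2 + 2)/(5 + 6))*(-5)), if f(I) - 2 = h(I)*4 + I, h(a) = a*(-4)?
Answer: 44598/527 ≈ 84.626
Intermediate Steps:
h(a) = -4*a
f(I) = 2 - 15*I (f(I) = 2 + (-4*I*4 + I) = 2 + (-16*I + I) = 2 - 15*I)
44598/f((7 + (-2 + 2)/(5 + 6))*(-5)) = 44598/(2 - 15*(7 + (-2 + 2)/(5 + 6))*(-5)) = 44598/(2 - 15*(7 + 0/11)*(-5)) = 44598/(2 - 15*(7 + 0*(1/11))*(-5)) = 44598/(2 - 15*(7 + 0)*(-5)) = 44598/(2 - 105*(-5)) = 44598/(2 - 15*(-35)) = 44598/(2 + 525) = 44598/527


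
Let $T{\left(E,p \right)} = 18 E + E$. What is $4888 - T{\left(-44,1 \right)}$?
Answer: $5724$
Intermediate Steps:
$T{\left(E,p \right)} = 19 E$
$4888 - T{\left(-44,1 \right)} = 4888 - 19 \left(-44\right) = 4888 - -836 = 4888 + 836 = 5724$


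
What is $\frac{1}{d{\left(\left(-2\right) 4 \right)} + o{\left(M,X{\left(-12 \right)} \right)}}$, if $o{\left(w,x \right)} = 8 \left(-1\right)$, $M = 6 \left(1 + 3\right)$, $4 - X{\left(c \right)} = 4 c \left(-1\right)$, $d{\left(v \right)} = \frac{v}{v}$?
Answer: $- \frac{1}{7} \approx -0.14286$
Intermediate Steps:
$d{\left(v \right)} = 1$
$X{\left(c \right)} = 4 + 4 c$ ($X{\left(c \right)} = 4 - 4 c \left(-1\right) = 4 - - 4 c = 4 + 4 c$)
$M = 24$ ($M = 6 \cdot 4 = 24$)
$o{\left(w,x \right)} = -8$
$\frac{1}{d{\left(\left(-2\right) 4 \right)} + o{\left(M,X{\left(-12 \right)} \right)}} = \frac{1}{1 - 8} = \frac{1}{-7} = - \frac{1}{7}$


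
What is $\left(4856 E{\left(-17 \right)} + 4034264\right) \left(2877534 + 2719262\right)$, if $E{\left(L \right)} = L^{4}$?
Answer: $2292516146383040$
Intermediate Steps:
$\left(4856 E{\left(-17 \right)} + 4034264\right) \left(2877534 + 2719262\right) = \left(4856 \left(-17\right)^{4} + 4034264\right) \left(2877534 + 2719262\right) = \left(4856 \cdot 83521 + 4034264\right) 5596796 = \left(405577976 + 4034264\right) 5596796 = 409612240 \cdot 5596796 = 2292516146383040$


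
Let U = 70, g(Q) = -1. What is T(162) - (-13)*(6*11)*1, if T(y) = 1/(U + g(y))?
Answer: 59203/69 ≈ 858.01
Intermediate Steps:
T(y) = 1/69 (T(y) = 1/(70 - 1) = 1/69)
T(162) - (-13)*(6*11)*1 = 1/69 - (-13)*(6*11)*1 = 1/69 - (-13)*66*1 = 1/69 - (-13)*66 = 1/69 - 1*(-858) = 1/69 + 858 = 59203/69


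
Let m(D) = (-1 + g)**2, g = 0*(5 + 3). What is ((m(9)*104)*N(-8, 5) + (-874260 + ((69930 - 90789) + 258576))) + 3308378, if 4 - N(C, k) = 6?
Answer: 2671627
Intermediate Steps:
N(C, k) = -2 (N(C, k) = 4 - 1*6 = 4 - 6 = -2)
g = 0 (g = 0*8 = 0)
m(D) = 1 (m(D) = (-1 + 0)**2 = (-1)**2 = 1)
((m(9)*104)*N(-8, 5) + (-874260 + ((69930 - 90789) + 258576))) + 3308378 = ((1*104)*(-2) + (-874260 + ((69930 - 90789) + 258576))) + 3308378 = (104*(-2) + (-874260 + (-20859 + 258576))) + 3308378 = (-208 + (-874260 + 237717)) + 3308378 = (-208 - 636543) + 3308378 = -636751 + 3308378 = 2671627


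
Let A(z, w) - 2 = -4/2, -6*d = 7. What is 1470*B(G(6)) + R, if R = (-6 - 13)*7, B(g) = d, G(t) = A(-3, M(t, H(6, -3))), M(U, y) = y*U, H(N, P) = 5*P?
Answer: -1848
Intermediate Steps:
M(U, y) = U*y
d = -7/6 (d = -⅙*7 = -7/6 ≈ -1.1667)
A(z, w) = 0 (A(z, w) = 2 - 4/2 = 2 - 4*½ = 2 - 2 = 0)
G(t) = 0
B(g) = -7/6
R = -133 (R = -19*7 = -133)
1470*B(G(6)) + R = 1470*(-7/6) - 133 = -1715 - 133 = -1848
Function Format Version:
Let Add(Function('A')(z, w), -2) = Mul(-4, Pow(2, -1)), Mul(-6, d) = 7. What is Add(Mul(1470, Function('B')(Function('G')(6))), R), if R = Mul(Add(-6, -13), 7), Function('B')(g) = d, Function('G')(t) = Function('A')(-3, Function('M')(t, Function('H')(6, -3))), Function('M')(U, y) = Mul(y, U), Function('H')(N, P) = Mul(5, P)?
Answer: -1848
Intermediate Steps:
Function('M')(U, y) = Mul(U, y)
d = Rational(-7, 6) (d = Mul(Rational(-1, 6), 7) = Rational(-7, 6) ≈ -1.1667)
Function('A')(z, w) = 0 (Function('A')(z, w) = Add(2, Mul(-4, Pow(2, -1))) = Add(2, Mul(-4, Rational(1, 2))) = Add(2, -2) = 0)
Function('G')(t) = 0
Function('B')(g) = Rational(-7, 6)
R = -133 (R = Mul(-19, 7) = -133)
Add(Mul(1470, Function('B')(Function('G')(6))), R) = Add(Mul(1470, Rational(-7, 6)), -133) = Add(-1715, -133) = -1848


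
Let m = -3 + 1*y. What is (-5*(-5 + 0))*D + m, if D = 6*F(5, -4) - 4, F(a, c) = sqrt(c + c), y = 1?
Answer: -102 + 300*I*sqrt(2) ≈ -102.0 + 424.26*I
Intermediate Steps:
F(a, c) = sqrt(2)*sqrt(c) (F(a, c) = sqrt(2*c) = sqrt(2)*sqrt(c))
m = -2 (m = -3 + 1*1 = -3 + 1 = -2)
D = -4 + 12*I*sqrt(2) (D = 6*(sqrt(2)*sqrt(-4)) - 4 = 6*(sqrt(2)*(2*I)) - 4 = 6*(2*I*sqrt(2)) - 4 = 12*I*sqrt(2) - 4 = -4 + 12*I*sqrt(2) ≈ -4.0 + 16.971*I)
(-5*(-5 + 0))*D + m = (-5*(-5 + 0))*(-4 + 12*I*sqrt(2)) - 2 = (-5*(-5))*(-4 + 12*I*sqrt(2)) - 2 = 25*(-4 + 12*I*sqrt(2)) - 2 = (-100 + 300*I*sqrt(2)) - 2 = -102 + 300*I*sqrt(2)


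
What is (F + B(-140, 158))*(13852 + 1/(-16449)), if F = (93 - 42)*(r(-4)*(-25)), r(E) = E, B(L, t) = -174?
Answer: 374132240174/5483 ≈ 6.8235e+7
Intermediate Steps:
F = 5100 (F = (93 - 42)*(-4*(-25)) = 51*100 = 5100)
(F + B(-140, 158))*(13852 + 1/(-16449)) = (5100 - 174)*(13852 + 1/(-16449)) = 4926*(13852 - 1/16449) = 4926*(227851547/16449) = 374132240174/5483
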